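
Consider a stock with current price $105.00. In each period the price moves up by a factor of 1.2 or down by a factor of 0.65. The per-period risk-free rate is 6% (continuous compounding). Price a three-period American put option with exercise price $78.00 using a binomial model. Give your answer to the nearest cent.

$3.84

Risk-neutral probability p = (e^0.06 − 0.65)/(1.2 − 0.65) = 0.4118/0.5500 = 0.7488
Terminal stock prices: S_uuu = 181.4, S_uud = 98.28, S_udd = 53.24, S_ddd = 28.84
Terminal payoffs (K − S): max(-103.4, 0) = 0, max(-20.28, 0) = 0, max(24.76, 0) = 24.76, max(49.16, 0) = 49.16
Node uu (S = 151.2): continuation = e^(−0.06)·[0.7488·0.0000 + 0.2512·0.0000] = 0.0000; exercise value = 0.0000 ≤ continuation, so V_uu = 0.0000
Node ud (S = 81.9): continuation = e^(−0.06)·[0.7488·0.0000 + 0.2512·24.7650] = 5.8588; exercise value = 0.0000 ≤ continuation, so V_ud = 5.8588
Node dd (S = 44.36): continuation = e^(−0.06)·[0.7488·24.7650 + 0.2512·49.1644] = 29.0951; exercise value = 33.6375 > continuation, so V_dd = 33.6375 (exercise)
Node u (S = 126): continuation = e^(−0.06)·[0.7488·0.0000 + 0.2512·5.8588] = 1.3861; exercise value = 0.0000 ≤ continuation, so V_u = 1.3861
Node d (S = 68.25): continuation = e^(−0.06)·[0.7488·5.8588 + 0.2512·33.6375] = 12.0894; exercise value = 9.7500 ≤ continuation, so V_d = 12.0894
Node 0 (S = 105): continuation = e^(−0.06)·[0.7488·1.3861 + 0.2512·12.0894] = 3.8375; exercise value = 0.0000 ≤ continuation, so V_0 = 3.8375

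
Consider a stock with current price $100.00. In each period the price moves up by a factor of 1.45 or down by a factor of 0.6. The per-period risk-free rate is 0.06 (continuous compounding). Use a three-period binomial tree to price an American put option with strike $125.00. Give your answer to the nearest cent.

Risk-neutral probability p = (e^0.06 − 0.6)/(1.45 − 0.6) = 0.4618/0.8500 = 0.5433
Terminal stock prices: S_uuu = 304.9, S_uud = 126.1, S_udd = 52.2, S_ddd = 21.6
Terminal payoffs (K − S): max(-179.9, 0) = 0, max(-1.15, 0) = 0, max(72.8, 0) = 72.8, max(103.4, 0) = 103.4
Node uu (S = 210.2): continuation = e^(−0.06)·[0.5433·0.0000 + 0.4567·0.0000] = 0.0000; exercise value = 0.0000 ≤ continuation, so V_uu = 0.0000
Node ud (S = 87): continuation = e^(−0.06)·[0.5433·0.0000 + 0.4567·72.8000] = 31.3090; exercise value = 38.0000 > continuation, so V_ud = 38.0000 (exercise)
Node dd (S = 36): continuation = e^(−0.06)·[0.5433·72.8000 + 0.4567·103.4000] = 81.7206; exercise value = 89.0000 > continuation, so V_dd = 89.0000 (exercise)
Node u (S = 145): continuation = e^(−0.06)·[0.5433·0.0000 + 0.4567·38.0000] = 16.3426; exercise value = 0.0000 ≤ continuation, so V_u = 16.3426
Node d (S = 60): continuation = e^(−0.06)·[0.5433·38.0000 + 0.4567·89.0000] = 57.7206; exercise value = 65.0000 > continuation, so V_d = 65.0000 (exercise)
Node 0 (S = 100): continuation = e^(−0.06)·[0.5433·16.3426 + 0.4567·65.0000] = 36.3169; exercise value = 25.0000 ≤ continuation, so V_0 = 36.3169

$36.32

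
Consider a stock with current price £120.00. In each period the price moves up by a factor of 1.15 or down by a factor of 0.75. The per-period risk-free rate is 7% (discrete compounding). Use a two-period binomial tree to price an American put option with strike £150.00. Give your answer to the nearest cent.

£30.00

Risk-neutral probability p = (1 + 0.07 − 0.75)/(1.15 − 0.75) = 0.3200/0.4000 = 0.8000
Terminal stock prices: S_uu = 158.7, S_ud = 103.5, S_dd = 67.5
Terminal payoffs (K − S): max(-8.7, 0) = 0, max(46.5, 0) = 46.5, max(82.5, 0) = 82.5
Node u (S = 138): continuation = 1/1.07·[0.8000·0.0000 + 0.2000·46.5000] = 8.6916; exercise value = 12.0000 > continuation, so V_u = 12.0000 (exercise)
Node d (S = 90): continuation = 1/1.07·[0.8000·46.5000 + 0.2000·82.5000] = 50.1869; exercise value = 60.0000 > continuation, so V_d = 60.0000 (exercise)
Node 0 (S = 120): continuation = 1/1.07·[0.8000·12.0000 + 0.2000·60.0000] = 20.1869; exercise value = 30.0000 > continuation, so V_0 = 30.0000 (exercise)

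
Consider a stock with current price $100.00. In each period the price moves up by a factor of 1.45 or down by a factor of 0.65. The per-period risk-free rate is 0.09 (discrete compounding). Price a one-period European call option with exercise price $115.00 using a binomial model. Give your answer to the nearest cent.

$15.14

Risk-neutral probability p = (1 + 0.09 − 0.65)/(1.45 − 0.65) = 0.4400/0.8000 = 0.5500
Terminal stock prices: S_u = 145, S_d = 65
Terminal payoffs (S − K): max(30, 0) = 30, max(-50, 0) = 0
Node 0 (S = 100): V_0 = 1/1.09·[0.5500·30.0000 + 0.4500·0.0000] = 15.1376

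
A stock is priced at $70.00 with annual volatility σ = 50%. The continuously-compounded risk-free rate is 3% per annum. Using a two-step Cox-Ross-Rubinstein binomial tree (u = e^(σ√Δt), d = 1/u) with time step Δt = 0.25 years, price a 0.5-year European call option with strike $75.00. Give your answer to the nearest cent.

CRR parameters: u = e^(σ√Δt) = e^(0.5·√0.25) = 1.2840, d = 1/u = 0.7788
Per-period rate: rΔt = 0.03·0.25 = 0.0075, so R = e^0.0075 = 1.0075
Risk-neutral probability p = (e^0.0075 − 0.7788)/(1.2840 − 0.7788) = 0.2287/0.5052 = 0.4527
Terminal stock prices: S_uu = 115.4, S_ud = 70, S_dd = 42.46
Terminal payoffs (S − K): max(40.41, 0) = 40.41, max(-5, 0) = 0, max(-32.54, 0) = 0
Node u (S = 89.88): V_u = e^(−0.0075)·[0.4527·40.4105 + 0.5473·0.0000] = 18.1581
Node d (S = 54.52): V_d = e^(−0.0075)·[0.4527·0.0000 + 0.5473·0.0000] = 0.0000
Node 0 (S = 70): V_0 = e^(−0.0075)·[0.4527·18.1581 + 0.5473·0.0000] = 8.1592

$8.16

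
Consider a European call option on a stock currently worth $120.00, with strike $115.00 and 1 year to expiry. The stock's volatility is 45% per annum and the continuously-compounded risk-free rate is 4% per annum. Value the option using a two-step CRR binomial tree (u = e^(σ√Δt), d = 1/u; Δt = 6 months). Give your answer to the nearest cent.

CRR parameters: u = e^(σ√Δt) = e^(0.45·√0.5) = 1.3746, d = 1/u = 0.7275
Per-period rate: rΔt = 0.04·0.5 = 0.02, so R = e^0.02 = 1.0202
Risk-neutral probability p = (e^0.02 − 0.7275)/(1.3746 − 0.7275) = 0.2927/0.6472 = 0.4523
Terminal stock prices: S_uu = 226.8, S_ud = 120, S_dd = 63.5
Terminal payoffs (S − K): max(111.8, 0) = 111.8, max(5, 0) = 5, max(-51.5, 0) = 0
Node u (S = 165): V_u = e^(−0.02)·[0.4523·111.7590 + 0.5477·5.0000] = 52.2350
Node d (S = 87.3): V_d = e^(−0.02)·[0.4523·5.0000 + 0.5477·0.0000] = 2.2169
Node 0 (S = 120): V_0 = e^(−0.02)·[0.4523·52.2350 + 0.5477·2.2169] = 24.3496

$24.35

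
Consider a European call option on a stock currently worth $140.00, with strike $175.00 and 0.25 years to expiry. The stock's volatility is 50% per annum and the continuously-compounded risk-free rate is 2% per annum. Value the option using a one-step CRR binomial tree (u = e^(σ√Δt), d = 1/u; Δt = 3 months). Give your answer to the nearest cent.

$2.12

CRR parameters: u = e^(σ√Δt) = e^(0.5·√0.25) = 1.2840, d = 1/u = 0.7788
Per-period rate: rΔt = 0.02·0.25 = 0.005, so R = e^0.005 = 1.0050
Risk-neutral probability p = (e^0.005 − 0.7788)/(1.2840 − 0.7788) = 0.2262/0.5052 = 0.4477
Terminal stock prices: S_u = 179.8, S_d = 109
Terminal payoffs (S − K): max(4.764, 0) = 4.764, max(-65.97, 0) = 0
Node 0 (S = 140): V_0 = e^(−0.005)·[0.4477·4.7636 + 0.5523·0.0000] = 2.1222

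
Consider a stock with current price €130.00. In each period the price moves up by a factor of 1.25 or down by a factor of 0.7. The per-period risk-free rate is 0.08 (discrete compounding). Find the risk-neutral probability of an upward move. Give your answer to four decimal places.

p = 0.6909

Risk-neutral probability p = (1 + 0.08 − 0.7)/(1.25 − 0.7) = 0.3800/0.5500 = 0.6909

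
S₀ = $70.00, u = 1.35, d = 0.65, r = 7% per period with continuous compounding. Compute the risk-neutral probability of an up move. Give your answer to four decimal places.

p = 0.6036

Risk-neutral probability p = (e^0.07 − 0.65)/(1.35 − 0.65) = 0.4225/0.7000 = 0.6036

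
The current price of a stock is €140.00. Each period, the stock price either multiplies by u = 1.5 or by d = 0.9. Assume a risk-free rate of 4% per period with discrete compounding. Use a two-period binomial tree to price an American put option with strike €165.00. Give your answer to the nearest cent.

Risk-neutral probability p = (1 + 0.04 − 0.9)/(1.5 − 0.9) = 0.1400/0.6000 = 0.2333
Terminal stock prices: S_uu = 315, S_ud = 189, S_dd = 113.4
Terminal payoffs (K − S): max(-150, 0) = 0, max(-24, 0) = 0, max(51.6, 0) = 51.6
Node u (S = 210): continuation = 1/1.04·[0.2333·0.0000 + 0.7667·0.0000] = 0.0000; exercise value = 0.0000 ≤ continuation, so V_u = 0.0000
Node d (S = 126): continuation = 1/1.04·[0.2333·0.0000 + 0.7667·51.6000] = 38.0385; exercise value = 39.0000 > continuation, so V_d = 39.0000 (exercise)
Node 0 (S = 140): continuation = 1/1.04·[0.2333·0.0000 + 0.7667·39.0000] = 28.7500; exercise value = 25.0000 ≤ continuation, so V_0 = 28.7500

€28.75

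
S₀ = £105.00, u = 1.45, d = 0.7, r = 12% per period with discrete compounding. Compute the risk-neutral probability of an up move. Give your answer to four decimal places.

p = 0.5600

Risk-neutral probability p = (1 + 0.12 − 0.7)/(1.45 − 0.7) = 0.4200/0.7500 = 0.5600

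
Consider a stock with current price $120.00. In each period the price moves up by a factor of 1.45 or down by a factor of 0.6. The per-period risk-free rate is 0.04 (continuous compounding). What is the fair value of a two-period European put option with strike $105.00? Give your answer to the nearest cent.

$13.50

Risk-neutral probability p = (e^0.04 − 0.6)/(1.45 − 0.6) = 0.4408/0.8500 = 0.5186
Terminal stock prices: S_uu = 252.3, S_ud = 104.4, S_dd = 43.2
Terminal payoffs (K − S): max(-147.3, 0) = 0, max(0.6, 0) = 0.6, max(61.8, 0) = 61.8
Node u (S = 174): V_u = e^(−0.04)·[0.5186·0.0000 + 0.4814·0.6000] = 0.2775
Node d (S = 72): V_d = e^(−0.04)·[0.5186·0.6000 + 0.4814·61.8000] = 28.8829
Node 0 (S = 120): V_0 = e^(−0.04)·[0.5186·0.2775 + 0.4814·28.8829] = 13.4973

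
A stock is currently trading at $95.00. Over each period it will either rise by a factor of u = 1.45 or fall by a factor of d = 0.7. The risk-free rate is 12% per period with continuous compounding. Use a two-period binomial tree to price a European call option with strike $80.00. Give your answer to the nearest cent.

$36.94

Risk-neutral probability p = (e^0.12 − 0.7)/(1.45 − 0.7) = 0.4275/0.7500 = 0.5700
Terminal stock prices: S_uu = 199.7, S_ud = 96.42, S_dd = 46.55
Terminal payoffs (S − K): max(119.7, 0) = 119.7, max(16.42, 0) = 16.42, max(-33.45, 0) = 0
Node u (S = 137.8): V_u = e^(−0.12)·[0.5700·119.7375 + 0.4300·16.4250] = 66.7964
Node d (S = 66.5): V_d = e^(−0.12)·[0.5700·16.4250 + 0.4300·0.0000] = 8.3035
Node 0 (S = 95): V_0 = e^(−0.12)·[0.5700·66.7964 + 0.4300·8.3035] = 36.9351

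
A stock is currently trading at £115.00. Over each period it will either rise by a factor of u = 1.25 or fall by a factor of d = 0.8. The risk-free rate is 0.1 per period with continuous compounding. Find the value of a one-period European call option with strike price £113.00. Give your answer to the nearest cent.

£18.87

Risk-neutral probability p = (e^0.1 − 0.8)/(1.25 − 0.8) = 0.3052/0.4500 = 0.6782
Terminal stock prices: S_u = 143.8, S_d = 92
Terminal payoffs (S − K): max(30.75, 0) = 30.75, max(-21, 0) = 0
Node 0 (S = 115): V_0 = e^(−0.1)·[0.6782·30.7500 + 0.3218·0.0000] = 18.8689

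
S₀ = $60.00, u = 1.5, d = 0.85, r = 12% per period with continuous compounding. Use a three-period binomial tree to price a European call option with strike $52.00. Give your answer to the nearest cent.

$25.71

Risk-neutral probability p = (e^0.12 − 0.85)/(1.5 − 0.85) = 0.2775/0.6500 = 0.4269
Terminal stock prices: S_uuu = 202.5, S_uud = 114.8, S_udd = 65.02, S_ddd = 36.85
Terminal payoffs (S − K): max(150.5, 0) = 150.5, max(62.75, 0) = 62.75, max(13.02, 0) = 13.02, max(-15.15, 0) = 0
Node uu (S = 135): V_uu = e^(−0.12)·[0.4269·150.5000 + 0.5731·62.7500] = 88.8801
Node ud (S = 76.5): V_ud = e^(−0.12)·[0.4269·62.7500 + 0.5731·13.0250] = 30.3801
Node dd (S = 43.35): V_dd = e^(−0.12)·[0.4269·13.0250 + 0.5731·0.0000] = 4.9318
Node u (S = 90): V_u = e^(−0.12)·[0.4269·88.8801 + 0.5731·30.3801] = 49.0954
Node d (S = 51): V_d = e^(−0.12)·[0.4269·30.3801 + 0.5731·4.9318] = 14.0099
Node 0 (S = 60): V_0 = e^(−0.12)·[0.4269·49.0954 + 0.5731·14.0099] = 25.7105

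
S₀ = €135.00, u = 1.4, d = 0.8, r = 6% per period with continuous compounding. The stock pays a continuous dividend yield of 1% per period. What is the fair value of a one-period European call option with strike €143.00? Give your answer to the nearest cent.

Per-period risk-free factor R = e^0.06 = 1.0618; dividend-adjusted growth = e^(0.06−0.01) = 1.0513.
Risk-neutral probability p = (1.0513 − 0.8)/(1.4 − 0.8) = 0.2513/0.6000 = 0.4188
Terminal stock prices: S_u = 189, S_d = 108
Terminal payoffs (S − K): max(46, 0) = 46, max(-35, 0) = 0
Node 0 (S = 135): V_0 = e^(−0.06)·[0.4188·46.0000 + 0.5812·0.0000] = 18.1423

€18.14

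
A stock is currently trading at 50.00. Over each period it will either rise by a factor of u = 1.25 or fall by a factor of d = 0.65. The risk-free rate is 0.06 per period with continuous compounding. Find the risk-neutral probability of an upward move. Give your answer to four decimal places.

Risk-neutral probability p = (e^0.06 − 0.65)/(1.25 − 0.65) = 0.4118/0.6000 = 0.6864

p = 0.6864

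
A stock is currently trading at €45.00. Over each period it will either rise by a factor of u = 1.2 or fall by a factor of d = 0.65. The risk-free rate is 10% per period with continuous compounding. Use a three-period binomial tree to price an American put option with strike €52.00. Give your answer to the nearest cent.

Risk-neutral probability p = (e^0.1 − 0.65)/(1.2 − 0.65) = 0.4552/0.5500 = 0.8276
Terminal stock prices: S_uuu = 77.76, S_uud = 42.12, S_udd = 22.82, S_ddd = 12.36
Terminal payoffs (K − S): max(-25.76, 0) = 0, max(9.88, 0) = 9.88, max(29.18, 0) = 29.18, max(39.64, 0) = 39.64
Node uu (S = 64.8): continuation = e^(−0.1)·[0.8276·0.0000 + 0.1724·9.8800] = 1.5414; exercise value = 0.0000 ≤ continuation, so V_uu = 1.5414
Node ud (S = 35.1): continuation = e^(−0.1)·[0.8276·9.8800 + 0.1724·29.1850] = 11.9515; exercise value = 16.9000 > continuation, so V_ud = 16.9000 (exercise)
Node dd (S = 19.01): continuation = e^(−0.1)·[0.8276·29.1850 + 0.1724·39.6419] = 28.0390; exercise value = 32.9875 > continuation, so V_dd = 32.9875 (exercise)
Node u (S = 54): continuation = e^(−0.1)·[0.8276·1.5414 + 0.1724·16.9000] = 3.7908; exercise value = 0.0000 ≤ continuation, so V_u = 3.7908
Node d (S = 29.25): continuation = e^(−0.1)·[0.8276·16.9000 + 0.1724·32.9875] = 17.8015; exercise value = 22.7500 > continuation, so V_d = 22.7500 (exercise)
Node 0 (S = 45): continuation = e^(−0.1)·[0.8276·3.7908 + 0.1724·22.7500] = 6.3878; exercise value = 7.0000 > continuation, so V_0 = 7.0000 (exercise)

€7.00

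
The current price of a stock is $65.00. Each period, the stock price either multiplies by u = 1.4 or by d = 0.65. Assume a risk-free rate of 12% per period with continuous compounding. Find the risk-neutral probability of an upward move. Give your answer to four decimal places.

Risk-neutral probability p = (e^0.12 − 0.65)/(1.4 − 0.65) = 0.4775/0.7500 = 0.6367

p = 0.6367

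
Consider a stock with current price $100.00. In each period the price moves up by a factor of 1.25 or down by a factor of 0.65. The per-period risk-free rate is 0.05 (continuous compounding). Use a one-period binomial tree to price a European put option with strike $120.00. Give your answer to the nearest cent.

$17.33

Risk-neutral probability p = (e^0.05 − 0.65)/(1.25 − 0.65) = 0.4013/0.6000 = 0.6688
Terminal stock prices: S_u = 125, S_d = 65
Terminal payoffs (K − S): max(-5, 0) = 0, max(55, 0) = 55
Node 0 (S = 100): V_0 = e^(−0.05)·[0.6688·0.0000 + 0.3312·55.0000] = 17.3284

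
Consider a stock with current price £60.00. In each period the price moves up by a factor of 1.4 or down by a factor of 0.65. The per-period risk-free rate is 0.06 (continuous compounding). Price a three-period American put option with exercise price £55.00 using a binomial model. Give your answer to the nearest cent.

Risk-neutral probability p = (e^0.06 − 0.65)/(1.4 − 0.65) = 0.4118/0.7500 = 0.5491
Terminal stock prices: S_uuu = 164.6, S_uud = 76.44, S_udd = 35.49, S_ddd = 16.48
Terminal payoffs (K − S): max(-109.6, 0) = 0, max(-21.44, 0) = 0, max(19.51, 0) = 19.51, max(38.52, 0) = 38.52
Node uu (S = 117.6): continuation = e^(−0.06)·[0.5491·0.0000 + 0.4509·0.0000] = 0.0000; exercise value = 0.0000 ≤ continuation, so V_uu = 0.0000
Node ud (S = 54.6): continuation = e^(−0.06)·[0.5491·0.0000 + 0.4509·19.5100] = 8.2845; exercise value = 0.4000 ≤ continuation, so V_ud = 8.2845
Node dd (S = 25.35): continuation = e^(−0.06)·[0.5491·19.5100 + 0.4509·38.5225] = 26.4470; exercise value = 29.6500 > continuation, so V_dd = 29.6500 (exercise)
Node u (S = 84): continuation = e^(−0.06)·[0.5491·0.0000 + 0.4509·8.2845] = 3.5178; exercise value = 0.0000 ≤ continuation, so V_u = 3.5178
Node d (S = 39): continuation = e^(−0.06)·[0.5491·8.2845 + 0.4509·29.6500] = 16.8744; exercise value = 16.0000 ≤ continuation, so V_d = 16.8744
Node 0 (S = 60): continuation = e^(−0.06)·[0.5491·3.5178 + 0.4509·16.8744] = 8.9845; exercise value = 0.0000 ≤ continuation, so V_0 = 8.9845

£8.98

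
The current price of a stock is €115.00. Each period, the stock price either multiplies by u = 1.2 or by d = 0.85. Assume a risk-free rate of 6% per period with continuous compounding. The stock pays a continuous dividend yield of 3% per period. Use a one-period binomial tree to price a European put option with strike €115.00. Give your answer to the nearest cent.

Per-period risk-free factor R = e^0.06 = 1.0618; dividend-adjusted growth = e^(0.06−0.03) = 1.0305.
Risk-neutral probability p = (1.0305 − 0.85)/(1.2 − 0.85) = 0.1805/0.3500 = 0.5156
Terminal stock prices: S_u = 138, S_d = 97.75
Terminal payoffs (K − S): max(-23, 0) = 0, max(17.25, 0) = 17.25
Node 0 (S = 115): V_0 = e^(−0.06)·[0.5156·0.0000 + 0.4844·17.2500] = 7.8695

€7.87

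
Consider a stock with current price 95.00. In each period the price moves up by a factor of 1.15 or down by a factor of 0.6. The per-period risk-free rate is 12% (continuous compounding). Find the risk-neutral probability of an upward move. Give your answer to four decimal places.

Risk-neutral probability p = (e^0.12 − 0.6)/(1.15 − 0.6) = 0.5275/0.5500 = 0.9591

p = 0.9591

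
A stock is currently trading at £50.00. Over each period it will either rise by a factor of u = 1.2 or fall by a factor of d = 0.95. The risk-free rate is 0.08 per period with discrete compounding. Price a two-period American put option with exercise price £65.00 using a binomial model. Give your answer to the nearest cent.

£15.00

Risk-neutral probability p = (1 + 0.08 − 0.95)/(1.2 − 0.95) = 0.1300/0.2500 = 0.5200
Terminal stock prices: S_uu = 72, S_ud = 57, S_dd = 45.12
Terminal payoffs (K − S): max(-7, 0) = 0, max(8, 0) = 8, max(19.88, 0) = 19.88
Node u (S = 60): continuation = 1/1.08·[0.5200·0.0000 + 0.4800·8.0000] = 3.5556; exercise value = 5.0000 > continuation, so V_u = 5.0000 (exercise)
Node d (S = 47.5): continuation = 1/1.08·[0.5200·8.0000 + 0.4800·19.8750] = 12.6852; exercise value = 17.5000 > continuation, so V_d = 17.5000 (exercise)
Node 0 (S = 50): continuation = 1/1.08·[0.5200·5.0000 + 0.4800·17.5000] = 10.1852; exercise value = 15.0000 > continuation, so V_0 = 15.0000 (exercise)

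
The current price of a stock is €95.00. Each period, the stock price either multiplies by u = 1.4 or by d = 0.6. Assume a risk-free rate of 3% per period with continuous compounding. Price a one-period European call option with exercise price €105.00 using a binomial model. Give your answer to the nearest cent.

€14.62

Risk-neutral probability p = (e^0.03 − 0.6)/(1.4 − 0.6) = 0.4305/0.8000 = 0.5381
Terminal stock prices: S_u = 133, S_d = 57
Terminal payoffs (S − K): max(28, 0) = 28, max(-48, 0) = 0
Node 0 (S = 95): V_0 = e^(−0.03)·[0.5381·28.0000 + 0.4619·0.0000] = 14.6206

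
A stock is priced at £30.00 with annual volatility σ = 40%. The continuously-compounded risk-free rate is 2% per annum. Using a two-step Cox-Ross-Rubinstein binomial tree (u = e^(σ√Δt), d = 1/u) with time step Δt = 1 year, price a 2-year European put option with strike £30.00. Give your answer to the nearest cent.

£5.23

CRR parameters: u = e^(σ√Δt) = e^(0.4·√1) = 1.4918, d = 1/u = 0.6703
Per-period rate: rΔt = 0.02·1 = 0.02, so R = e^0.02 = 1.0202
Risk-neutral probability p = (e^0.02 − 0.6703)/(1.4918 − 0.6703) = 0.3499/0.8215 = 0.4259
Terminal stock prices: S_uu = 66.77, S_ud = 30, S_dd = 13.48
Terminal payoffs (K − S): max(-36.77, 0) = 0, max(0, 0) = 0, max(16.52, 0) = 16.52
Node u (S = 44.75): V_u = e^(−0.02)·[0.4259·0.0000 + 0.5741·0.0000] = 0.0000
Node d (S = 20.11): V_d = e^(−0.02)·[0.4259·0.0000 + 0.5741·16.5201] = 9.2964
Node 0 (S = 30): V_0 = e^(−0.02)·[0.4259·0.0000 + 0.5741·9.2964] = 5.2313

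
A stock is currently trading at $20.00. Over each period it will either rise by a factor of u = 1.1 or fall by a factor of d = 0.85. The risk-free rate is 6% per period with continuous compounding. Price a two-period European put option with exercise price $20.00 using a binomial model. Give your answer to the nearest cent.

Risk-neutral probability p = (e^0.06 − 0.85)/(1.1 − 0.85) = 0.2118/0.2500 = 0.8473
Terminal stock prices: S_uu = 24.2, S_ud = 18.7, S_dd = 14.45
Terminal payoffs (K − S): max(-4.2, 0) = 0, max(1.3, 0) = 1.3, max(5.55, 0) = 5.55
Node u (S = 22): V_u = e^(−0.06)·[0.8473·0.0000 + 0.1527·1.3000] = 0.1869
Node d (S = 17): V_d = e^(−0.06)·[0.8473·1.3000 + 0.1527·5.5500] = 1.8353
Node 0 (S = 20): V_0 = e^(−0.06)·[0.8473·0.1869 + 0.1527·1.8353] = 0.4130

$0.41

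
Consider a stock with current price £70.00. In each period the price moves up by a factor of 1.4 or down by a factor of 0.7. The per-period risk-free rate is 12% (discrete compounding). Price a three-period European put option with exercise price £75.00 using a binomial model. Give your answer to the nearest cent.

Risk-neutral probability p = (1 + 0.12 − 0.7)/(1.4 − 0.7) = 0.4200/0.7000 = 0.6000
Terminal stock prices: S_uuu = 192.1, S_uud = 96.04, S_udd = 48.02, S_ddd = 24.01
Terminal payoffs (K − S): max(-117.1, 0) = 0, max(-21.04, 0) = 0, max(26.98, 0) = 26.98, max(50.99, 0) = 50.99
Node uu (S = 137.2): V_uu = 1/1.12·[0.6000·0.0000 + 0.4000·0.0000] = 0.0000
Node ud (S = 68.6): V_ud = 1/1.12·[0.6000·0.0000 + 0.4000·26.9800] = 9.6357
Node dd (S = 34.3): V_dd = 1/1.12·[0.6000·26.9800 + 0.4000·50.9900] = 32.6643
Node u (S = 98): V_u = 1/1.12·[0.6000·0.0000 + 0.4000·9.6357] = 3.4413
Node d (S = 49): V_d = 1/1.12·[0.6000·9.6357 + 0.4000·32.6643] = 16.8278
Node 0 (S = 70): V_0 = 1/1.12·[0.6000·3.4413 + 0.4000·16.8278] = 7.8535

£7.85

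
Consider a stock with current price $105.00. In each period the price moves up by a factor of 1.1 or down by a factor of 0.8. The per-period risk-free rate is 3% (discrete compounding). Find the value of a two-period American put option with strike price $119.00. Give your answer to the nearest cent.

Risk-neutral probability p = (1 + 0.03 − 0.8)/(1.1 − 0.8) = 0.2300/0.3000 = 0.7667
Terminal stock prices: S_uu = 127.1, S_ud = 92.4, S_dd = 67.2
Terminal payoffs (K − S): max(-8.05, 0) = 0, max(26.6, 0) = 26.6, max(51.8, 0) = 51.8
Node u (S = 115.5): continuation = 1/1.03·[0.7667·0.0000 + 0.2333·26.6000] = 6.0259; exercise value = 3.5000 ≤ continuation, so V_u = 6.0259
Node d (S = 84): continuation = 1/1.03·[0.7667·26.6000 + 0.2333·51.8000] = 31.5340; exercise value = 35.0000 > continuation, so V_d = 35.0000 (exercise)
Node 0 (S = 105): continuation = 1/1.03·[0.7667·6.0259 + 0.2333·35.0000] = 12.4141; exercise value = 14.0000 > continuation, so V_0 = 14.0000 (exercise)

$14.00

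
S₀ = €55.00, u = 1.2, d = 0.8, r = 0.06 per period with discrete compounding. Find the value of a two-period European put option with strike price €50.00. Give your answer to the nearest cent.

Risk-neutral probability p = (1 + 0.06 − 0.8)/(1.2 − 0.8) = 0.2600/0.4000 = 0.6500
Terminal stock prices: S_uu = 79.2, S_ud = 52.8, S_dd = 35.2
Terminal payoffs (K − S): max(-29.2, 0) = 0, max(-2.8, 0) = 0, max(14.8, 0) = 14.8
Node u (S = 66): V_u = 1/1.06·[0.6500·0.0000 + 0.3500·0.0000] = 0.0000
Node d (S = 44): V_d = 1/1.06·[0.6500·0.0000 + 0.3500·14.8000] = 4.8868
Node 0 (S = 55): V_0 = 1/1.06·[0.6500·0.0000 + 0.3500·4.8868] = 1.6136

€1.61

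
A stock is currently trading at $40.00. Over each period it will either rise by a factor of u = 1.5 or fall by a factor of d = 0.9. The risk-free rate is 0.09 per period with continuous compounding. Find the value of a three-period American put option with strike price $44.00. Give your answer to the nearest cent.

Risk-neutral probability p = (e^0.09 − 0.9)/(1.5 − 0.9) = 0.1942/0.6000 = 0.3236
Terminal stock prices: S_uuu = 135, S_uud = 81, S_udd = 48.6, S_ddd = 29.16
Terminal payoffs (K − S): max(-91, 0) = 0, max(-37, 0) = 0, max(-4.6, 0) = 0, max(14.84, 0) = 14.84
Node uu (S = 90): continuation = e^(−0.09)·[0.3236·0.0000 + 0.6764·0.0000] = 0.0000; exercise value = 0.0000 ≤ continuation, so V_uu = 0.0000
Node ud (S = 54): continuation = e^(−0.09)·[0.3236·0.0000 + 0.6764·0.0000] = 0.0000; exercise value = 0.0000 ≤ continuation, so V_ud = 0.0000
Node dd (S = 32.4): continuation = e^(−0.09)·[0.3236·0.0000 + 0.6764·14.8400] = 9.1735; exercise value = 11.6000 > continuation, so V_dd = 11.6000 (exercise)
Node u (S = 60): continuation = e^(−0.09)·[0.3236·0.0000 + 0.6764·0.0000] = 0.0000; exercise value = 0.0000 ≤ continuation, so V_u = 0.0000
Node d (S = 36): continuation = e^(−0.09)·[0.3236·0.0000 + 0.6764·11.6000] = 7.1707; exercise value = 8.0000 > continuation, so V_d = 8.0000 (exercise)
Node 0 (S = 40): continuation = e^(−0.09)·[0.3236·0.0000 + 0.6764·8.0000] = 4.9453; exercise value = 4.0000 ≤ continuation, so V_0 = 4.9453

$4.95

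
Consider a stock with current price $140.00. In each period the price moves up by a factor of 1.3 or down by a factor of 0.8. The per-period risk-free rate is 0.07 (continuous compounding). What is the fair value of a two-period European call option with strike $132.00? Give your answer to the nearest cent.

$32.88

Risk-neutral probability p = (e^0.07 − 0.8)/(1.3 − 0.8) = 0.2725/0.5000 = 0.5450
Terminal stock prices: S_uu = 236.6, S_ud = 145.6, S_dd = 89.6
Terminal payoffs (S − K): max(104.6, 0) = 104.6, max(13.6, 0) = 13.6, max(-42.4, 0) = 0
Node u (S = 182): V_u = e^(−0.07)·[0.5450·104.6000 + 0.4550·13.6000] = 58.9240
Node d (S = 112): V_d = e^(−0.07)·[0.5450·13.6000 + 0.4550·0.0000] = 6.9111
Node 0 (S = 140): V_0 = e^(−0.07)·[0.5450·58.9240 + 0.4550·6.9111] = 32.8753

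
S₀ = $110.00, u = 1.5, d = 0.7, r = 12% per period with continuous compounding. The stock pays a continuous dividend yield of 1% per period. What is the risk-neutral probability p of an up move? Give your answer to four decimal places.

p = 0.5203

Per-period risk-free factor R = e^0.12 = 1.1275; dividend-adjusted growth = e^(0.12−0.01) = 1.1163.
Risk-neutral probability p = (1.1163 − 0.7)/(1.5 − 0.7) = 0.4163/0.8000 = 0.5203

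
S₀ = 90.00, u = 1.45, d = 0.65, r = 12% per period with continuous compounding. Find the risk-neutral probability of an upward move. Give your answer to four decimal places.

Risk-neutral probability p = (e^0.12 − 0.65)/(1.45 − 0.65) = 0.4775/0.8000 = 0.5969

p = 0.5969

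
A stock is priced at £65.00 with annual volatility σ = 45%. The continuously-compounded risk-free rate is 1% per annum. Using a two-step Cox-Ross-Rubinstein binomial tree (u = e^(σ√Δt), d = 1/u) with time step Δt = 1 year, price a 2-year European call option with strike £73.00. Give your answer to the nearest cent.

£13.64

CRR parameters: u = e^(σ√Δt) = e^(0.45·√1) = 1.5683, d = 1/u = 0.6376
Per-period rate: rΔt = 0.01·1 = 0.01, so R = e^0.01 = 1.0101
Risk-neutral probability p = (e^0.01 − 0.6376)/(1.5683 − 0.6376) = 0.3724/0.9307 = 0.4002
Terminal stock prices: S_uu = 159.9, S_ud = 65, S_dd = 26.43
Terminal payoffs (S − K): max(86.87, 0) = 86.87, max(-8, 0) = 0, max(-46.57, 0) = 0
Node u (S = 101.9): V_u = e^(−0.01)·[0.4002·86.8742 + 0.5998·0.0000] = 34.4176
Node d (S = 41.45): V_d = e^(−0.01)·[0.4002·0.0000 + 0.5998·0.0000] = 0.0000
Node 0 (S = 65): V_0 = e^(−0.01)·[0.4002·34.4176 + 0.5998·0.0000] = 13.6355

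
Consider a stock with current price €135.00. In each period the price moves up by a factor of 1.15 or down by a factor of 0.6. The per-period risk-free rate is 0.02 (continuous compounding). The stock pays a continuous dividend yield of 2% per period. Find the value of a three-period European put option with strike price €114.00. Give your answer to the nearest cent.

€13.30

Per-period risk-free factor R = e^0.02 = 1.0202; dividend-adjusted growth = e^(0.02−0.02) = 1.0000.
Risk-neutral probability p = (1.0000 − 0.6)/(1.15 − 0.6) = 0.4000/0.5500 = 0.7273
Terminal stock prices: S_uuu = 205.3, S_uud = 107.1, S_udd = 55.89, S_ddd = 29.16
Terminal payoffs (K − S): max(-91.32, 0) = 0, max(6.878, 0) = 6.878, max(58.11, 0) = 58.11, max(84.84, 0) = 84.84
Node uu (S = 178.5): V_uu = e^(−0.02)·[0.7273·0.0000 + 0.2727·6.8775] = 1.8385
Node ud (S = 93.15): V_ud = e^(−0.02)·[0.7273·6.8775 + 0.2727·58.1100] = 20.4371
Node dd (S = 48.6): V_dd = e^(−0.02)·[0.7273·58.1100 + 0.2727·84.8400] = 64.1050
Node u (S = 155.2): V_u = e^(−0.02)·[0.7273·1.8385 + 0.2727·20.4371] = 6.7740
Node d (S = 81): V_d = e^(−0.02)·[0.7273·20.4371 + 0.2727·64.1050] = 31.7061
Node 0 (S = 135): V_0 = e^(−0.02)·[0.7273·6.7740 + 0.2727·31.7061] = 13.3049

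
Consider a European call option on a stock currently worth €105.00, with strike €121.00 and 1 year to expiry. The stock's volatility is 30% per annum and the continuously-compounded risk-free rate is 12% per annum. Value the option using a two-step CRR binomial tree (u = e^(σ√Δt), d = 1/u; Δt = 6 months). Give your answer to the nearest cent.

CRR parameters: u = e^(σ√Δt) = e^(0.3·√0.5) = 1.2363, d = 1/u = 0.8089
Per-period rate: rΔt = 0.12·0.5 = 0.06, so R = e^0.06 = 1.0618
Risk-neutral probability p = (e^0.06 − 0.8089)/(1.2363 − 0.8089) = 0.2530/0.4275 = 0.5918
Terminal stock prices: S_uu = 160.5, S_ud = 105, S_dd = 68.7
Terminal payoffs (S − K): max(39.49, 0) = 39.49, max(-16, 0) = 0, max(-52.3, 0) = 0
Node u (S = 129.8): V_u = e^(−0.06)·[0.5918·39.4888 + 0.4082·0.0000] = 22.0096
Node d (S = 84.93): V_d = e^(−0.06)·[0.5918·0.0000 + 0.4082·0.0000] = 0.0000
Node 0 (S = 105): V_0 = e^(−0.06)·[0.5918·22.0096 + 0.4082·0.0000] = 12.2673

€12.27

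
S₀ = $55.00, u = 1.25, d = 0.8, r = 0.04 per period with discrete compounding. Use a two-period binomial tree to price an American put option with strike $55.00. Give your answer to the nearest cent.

$4.94

Risk-neutral probability p = (1 + 0.04 − 0.8)/(1.25 − 0.8) = 0.2400/0.4500 = 0.5333
Terminal stock prices: S_uu = 85.94, S_ud = 55, S_dd = 35.2
Terminal payoffs (K − S): max(-30.94, 0) = 0, max(0, 0) = 0, max(19.8, 0) = 19.8
Node u (S = 68.75): continuation = 1/1.04·[0.5333·0.0000 + 0.4667·0.0000] = 0.0000; exercise value = 0.0000 ≤ continuation, so V_u = 0.0000
Node d (S = 44): continuation = 1/1.04·[0.5333·0.0000 + 0.4667·19.8000] = 8.8846; exercise value = 11.0000 > continuation, so V_d = 11.0000 (exercise)
Node 0 (S = 55): continuation = 1/1.04·[0.5333·0.0000 + 0.4667·11.0000] = 4.9359; exercise value = 0.0000 ≤ continuation, so V_0 = 4.9359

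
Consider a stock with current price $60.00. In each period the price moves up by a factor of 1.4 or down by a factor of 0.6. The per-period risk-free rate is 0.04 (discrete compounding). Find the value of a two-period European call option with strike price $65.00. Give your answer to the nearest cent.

$14.71

Risk-neutral probability p = (1 + 0.04 − 0.6)/(1.4 − 0.6) = 0.4400/0.8000 = 0.5500
Terminal stock prices: S_uu = 117.6, S_ud = 50.4, S_dd = 21.6
Terminal payoffs (S − K): max(52.6, 0) = 52.6, max(-14.6, 0) = 0, max(-43.4, 0) = 0
Node u (S = 84): V_u = 1/1.04·[0.5500·52.6000 + 0.4500·0.0000] = 27.8173
Node d (S = 36): V_d = 1/1.04·[0.5500·0.0000 + 0.4500·0.0000] = 0.0000
Node 0 (S = 60): V_0 = 1/1.04·[0.5500·27.8173 + 0.4500·0.0000] = 14.7111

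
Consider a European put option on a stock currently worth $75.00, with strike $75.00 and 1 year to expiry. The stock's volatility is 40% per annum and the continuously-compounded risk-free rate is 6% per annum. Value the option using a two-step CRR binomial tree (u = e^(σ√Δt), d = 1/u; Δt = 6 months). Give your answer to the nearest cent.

CRR parameters: u = e^(σ√Δt) = e^(0.4·√0.5) = 1.3269, d = 1/u = 0.7536
Per-period rate: rΔt = 0.06·0.5 = 0.03, so R = e^0.03 = 1.0305
Risk-neutral probability p = (e^0.03 − 0.7536)/(1.3269 − 0.7536) = 0.2768/0.5733 = 0.4829
Terminal stock prices: S_uu = 132, S_ud = 75, S_dd = 42.6
Terminal payoffs (K − S): max(-57.05, 0) = 0, max(0, 0) = 0, max(32.4, 0) = 32.4
Node u (S = 99.52): V_u = e^(−0.03)·[0.4829·0.0000 + 0.5171·0.0000] = 0.0000
Node d (S = 56.52): V_d = e^(−0.03)·[0.4829·0.0000 + 0.5171·32.4022] = 16.2605
Node 0 (S = 75): V_0 = e^(−0.03)·[0.4829·0.0000 + 0.5171·16.2605] = 8.1601

$8.16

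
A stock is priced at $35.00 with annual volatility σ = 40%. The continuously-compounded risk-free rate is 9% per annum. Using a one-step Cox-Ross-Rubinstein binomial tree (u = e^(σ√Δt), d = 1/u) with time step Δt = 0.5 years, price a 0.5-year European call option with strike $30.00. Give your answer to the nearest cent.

CRR parameters: u = e^(σ√Δt) = e^(0.4·√0.5) = 1.3269, d = 1/u = 0.7536
Per-period rate: rΔt = 0.09·0.5 = 0.045, so R = e^0.045 = 1.0460
Risk-neutral probability p = (e^0.045 − 0.7536)/(1.3269 − 0.7536) = 0.2924/0.5733 = 0.5100
Terminal stock prices: S_u = 46.44, S_d = 26.38
Terminal payoffs (S − K): max(16.44, 0) = 16.44, max(-3.623, 0) = 0
Node 0 (S = 35): V_0 = e^(−0.045)·[0.5100·16.4414 + 0.4900·0.0000] = 8.0169

$8.02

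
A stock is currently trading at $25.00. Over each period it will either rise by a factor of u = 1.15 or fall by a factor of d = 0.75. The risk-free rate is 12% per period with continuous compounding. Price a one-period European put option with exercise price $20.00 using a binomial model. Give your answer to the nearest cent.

Risk-neutral probability p = (e^0.12 − 0.75)/(1.15 − 0.75) = 0.3775/0.4000 = 0.9437
Terminal stock prices: S_u = 28.75, S_d = 18.75
Terminal payoffs (K − S): max(-8.75, 0) = 0, max(1.25, 0) = 1.25
Node 0 (S = 25): V_0 = e^(−0.12)·[0.9437·0.0000 + 0.0563·1.2500] = 0.0624

$0.06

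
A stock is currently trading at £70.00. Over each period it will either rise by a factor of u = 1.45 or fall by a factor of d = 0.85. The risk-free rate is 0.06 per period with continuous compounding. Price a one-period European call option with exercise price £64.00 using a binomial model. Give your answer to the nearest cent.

£12.47

Risk-neutral probability p = (e^0.06 − 0.85)/(1.45 − 0.85) = 0.2118/0.6000 = 0.3531
Terminal stock prices: S_u = 101.5, S_d = 59.5
Terminal payoffs (S − K): max(37.5, 0) = 37.5, max(-4.5, 0) = 0
Node 0 (S = 70): V_0 = e^(−0.06)·[0.3531·37.5000 + 0.6469·0.0000] = 12.4688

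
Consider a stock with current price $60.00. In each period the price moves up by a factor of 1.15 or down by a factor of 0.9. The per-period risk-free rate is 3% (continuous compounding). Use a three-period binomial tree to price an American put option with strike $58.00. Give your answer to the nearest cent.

Risk-neutral probability p = (e^0.03 − 0.9)/(1.15 − 0.9) = 0.1305/0.2500 = 0.5218
Terminal stock prices: S_uuu = 91.25, S_uud = 71.41, S_udd = 55.89, S_ddd = 43.74
Terminal payoffs (K − S): max(-33.25, 0) = 0, max(-13.41, 0) = 0, max(2.11, 0) = 2.11, max(14.26, 0) = 14.26
Node uu (S = 79.35): continuation = e^(−0.03)·[0.5218·0.0000 + 0.4782·0.0000] = 0.0000; exercise value = 0.0000 ≤ continuation, so V_uu = 0.0000
Node ud (S = 62.1): continuation = e^(−0.03)·[0.5218·0.0000 + 0.4782·2.1100] = 0.9791; exercise value = 0.0000 ≤ continuation, so V_ud = 0.9791
Node dd (S = 48.6): continuation = e^(−0.03)·[0.5218·2.1100 + 0.4782·14.2600] = 7.6858; exercise value = 9.4000 > continuation, so V_dd = 9.4000 (exercise)
Node u (S = 69): continuation = e^(−0.03)·[0.5218·0.0000 + 0.4782·0.9791] = 0.4544; exercise value = 0.0000 ≤ continuation, so V_u = 0.4544
Node d (S = 54): continuation = e^(−0.03)·[0.5218·0.9791 + 0.4782·9.4000] = 4.8579; exercise value = 4.0000 ≤ continuation, so V_d = 4.8579
Node 0 (S = 60): continuation = e^(−0.03)·[0.5218·0.4544 + 0.4782·4.8579] = 2.4844; exercise value = 0.0000 ≤ continuation, so V_0 = 2.4844

$2.48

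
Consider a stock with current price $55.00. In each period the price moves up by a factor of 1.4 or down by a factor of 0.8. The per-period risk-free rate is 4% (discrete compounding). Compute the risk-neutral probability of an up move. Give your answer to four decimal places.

Risk-neutral probability p = (1 + 0.04 − 0.8)/(1.4 − 0.8) = 0.2400/0.6000 = 0.4000

p = 0.4000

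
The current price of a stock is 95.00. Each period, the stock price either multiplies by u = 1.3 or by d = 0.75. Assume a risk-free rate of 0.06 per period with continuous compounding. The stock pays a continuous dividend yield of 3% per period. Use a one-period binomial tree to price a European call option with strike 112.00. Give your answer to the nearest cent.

5.52

Per-period risk-free factor R = e^0.06 = 1.0618; dividend-adjusted growth = e^(0.06−0.03) = 1.0305.
Risk-neutral probability p = (1.0305 − 0.75)/(1.3 − 0.75) = 0.2805/0.5500 = 0.5099
Terminal stock prices: S_u = 123.5, S_d = 71.25
Terminal payoffs (S − K): max(11.5, 0) = 11.5, max(-40.75, 0) = 0
Node 0 (S = 95): V_0 = e^(−0.06)·[0.5099·11.5000 + 0.4901·0.0000] = 5.5226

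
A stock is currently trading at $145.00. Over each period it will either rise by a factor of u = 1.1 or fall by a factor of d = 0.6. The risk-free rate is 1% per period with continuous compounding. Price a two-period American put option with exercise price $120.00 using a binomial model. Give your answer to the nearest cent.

Risk-neutral probability p = (e^0.01 − 0.6)/(1.1 − 0.6) = 0.4101/0.5000 = 0.8201
Terminal stock prices: S_uu = 175.5, S_ud = 95.7, S_dd = 52.2
Terminal payoffs (K − S): max(-55.45, 0) = 0, max(24.3, 0) = 24.3, max(67.8, 0) = 67.8
Node u (S = 159.5): continuation = e^(−0.01)·[0.8201·0.0000 + 0.1799·24.3000] = 4.3281; exercise value = 0.0000 ≤ continuation, so V_u = 4.3281
Node d (S = 87): continuation = e^(−0.01)·[0.8201·24.3000 + 0.1799·67.8000] = 31.8060; exercise value = 33.0000 > continuation, so V_d = 33.0000 (exercise)
Node 0 (S = 145): continuation = e^(−0.01)·[0.8201·4.3281 + 0.1799·33.0000] = 9.3917; exercise value = 0.0000 ≤ continuation, so V_0 = 9.3917

$9.39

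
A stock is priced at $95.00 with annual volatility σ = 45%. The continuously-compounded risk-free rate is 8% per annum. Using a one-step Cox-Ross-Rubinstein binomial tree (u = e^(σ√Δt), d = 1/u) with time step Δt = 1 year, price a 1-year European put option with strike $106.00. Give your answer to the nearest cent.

$21.85

CRR parameters: u = e^(σ√Δt) = e^(0.45·√1) = 1.5683, d = 1/u = 0.6376
Per-period rate: rΔt = 0.08·1 = 0.08, so R = e^0.08 = 1.0833
Risk-neutral probability p = (e^0.08 − 0.6376)/(1.5683 − 0.6376) = 0.4457/0.9307 = 0.4789
Terminal stock prices: S_u = 149, S_d = 60.57
Terminal payoffs (K − S): max(-42.99, 0) = 0, max(45.43, 0) = 45.43
Node 0 (S = 95): V_0 = e^(−0.08)·[0.4789·0.0000 + 0.5211·45.4253] = 21.8533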